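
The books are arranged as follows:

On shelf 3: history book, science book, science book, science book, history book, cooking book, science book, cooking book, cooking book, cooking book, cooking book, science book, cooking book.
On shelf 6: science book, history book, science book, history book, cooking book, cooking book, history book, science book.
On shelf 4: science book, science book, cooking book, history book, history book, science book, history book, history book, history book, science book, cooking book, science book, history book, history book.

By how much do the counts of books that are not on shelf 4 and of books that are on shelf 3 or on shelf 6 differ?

books that are not on shelf 4: 21. books on shelf 3 or on shelf 6: 21.
|21 − 21| = 21 − 21 = 0.

0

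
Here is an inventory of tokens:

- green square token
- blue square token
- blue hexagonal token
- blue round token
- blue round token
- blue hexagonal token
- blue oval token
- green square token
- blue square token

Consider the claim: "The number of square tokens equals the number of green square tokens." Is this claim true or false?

False

|square tokens| = 4.
|green square tokens| = 2.
The claim requires 4 = 2, which does not hold.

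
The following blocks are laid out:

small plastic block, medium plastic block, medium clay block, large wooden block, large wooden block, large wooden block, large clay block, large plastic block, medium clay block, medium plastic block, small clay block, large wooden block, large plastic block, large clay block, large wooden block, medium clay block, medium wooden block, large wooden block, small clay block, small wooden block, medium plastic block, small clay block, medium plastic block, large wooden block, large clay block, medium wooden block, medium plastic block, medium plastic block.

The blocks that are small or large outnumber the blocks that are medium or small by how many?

blocks that are small or large: 17.
blocks that are medium or small: 16.
17 − 16 = 1.

1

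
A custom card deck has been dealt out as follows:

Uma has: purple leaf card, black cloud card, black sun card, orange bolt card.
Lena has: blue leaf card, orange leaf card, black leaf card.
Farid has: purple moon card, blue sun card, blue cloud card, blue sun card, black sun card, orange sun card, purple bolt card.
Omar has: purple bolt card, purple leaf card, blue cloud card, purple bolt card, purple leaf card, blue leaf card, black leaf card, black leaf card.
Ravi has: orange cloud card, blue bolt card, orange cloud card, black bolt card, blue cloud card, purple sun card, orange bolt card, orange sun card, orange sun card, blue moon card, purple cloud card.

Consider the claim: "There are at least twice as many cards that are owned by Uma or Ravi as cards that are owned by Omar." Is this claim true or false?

cards owned by Uma or Ravi: 15.
cards owned by Omar: 8.
The claim requires 15 ≥ 2 × 8 = 16, which does not hold.

False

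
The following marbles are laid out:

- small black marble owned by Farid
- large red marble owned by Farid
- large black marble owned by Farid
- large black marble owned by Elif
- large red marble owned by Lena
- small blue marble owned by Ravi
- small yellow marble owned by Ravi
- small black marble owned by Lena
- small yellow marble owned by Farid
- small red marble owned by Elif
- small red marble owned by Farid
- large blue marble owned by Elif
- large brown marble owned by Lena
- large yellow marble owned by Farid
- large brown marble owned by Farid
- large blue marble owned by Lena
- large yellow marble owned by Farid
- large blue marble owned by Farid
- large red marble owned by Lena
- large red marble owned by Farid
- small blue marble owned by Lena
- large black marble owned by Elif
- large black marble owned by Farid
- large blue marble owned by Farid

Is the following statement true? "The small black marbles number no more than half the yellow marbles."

small black marbles: 2.
yellow marbles: 4.
The claim requires 2 × 2 = 4 ≤ 4, which holds.

True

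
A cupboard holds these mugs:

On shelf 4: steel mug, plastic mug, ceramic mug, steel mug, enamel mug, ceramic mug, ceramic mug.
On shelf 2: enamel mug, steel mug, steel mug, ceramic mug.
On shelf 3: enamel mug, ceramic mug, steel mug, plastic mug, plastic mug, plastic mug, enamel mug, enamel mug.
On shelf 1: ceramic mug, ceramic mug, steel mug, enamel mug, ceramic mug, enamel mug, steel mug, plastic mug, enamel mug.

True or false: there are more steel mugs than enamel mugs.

False

steel mugs: 7.
enamel mugs: 8.
The claim requires 7 > 8, which does not hold.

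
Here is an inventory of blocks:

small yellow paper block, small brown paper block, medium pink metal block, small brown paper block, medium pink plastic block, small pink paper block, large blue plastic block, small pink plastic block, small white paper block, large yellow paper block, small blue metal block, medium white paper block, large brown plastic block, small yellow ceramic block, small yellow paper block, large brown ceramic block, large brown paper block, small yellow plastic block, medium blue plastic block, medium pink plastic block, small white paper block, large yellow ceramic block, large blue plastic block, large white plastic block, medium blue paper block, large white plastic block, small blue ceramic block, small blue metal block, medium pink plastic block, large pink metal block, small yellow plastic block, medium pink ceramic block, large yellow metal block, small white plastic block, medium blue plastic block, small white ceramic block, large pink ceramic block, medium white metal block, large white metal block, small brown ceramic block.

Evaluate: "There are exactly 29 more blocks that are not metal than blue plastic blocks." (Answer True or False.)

blocks that are not metal: 33.
blue plastic blocks: 4.
The claim requires 33 − 4 (= 29) to equal 29, which holds.

True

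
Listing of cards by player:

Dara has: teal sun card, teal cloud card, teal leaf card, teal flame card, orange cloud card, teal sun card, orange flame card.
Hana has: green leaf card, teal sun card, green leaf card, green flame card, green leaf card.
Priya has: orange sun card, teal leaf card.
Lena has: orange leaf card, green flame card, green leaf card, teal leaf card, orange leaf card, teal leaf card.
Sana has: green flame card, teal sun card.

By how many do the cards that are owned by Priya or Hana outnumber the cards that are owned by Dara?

cards owned by Priya or Hana: 7.
cards owned by Dara: 7.
7 − 7 = 0.

0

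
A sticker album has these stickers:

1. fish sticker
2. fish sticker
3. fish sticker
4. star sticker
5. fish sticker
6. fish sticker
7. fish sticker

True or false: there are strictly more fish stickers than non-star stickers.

False

|fish stickers| = 6.
|non-star stickers| = 6.
The claim requires 6 > 6, which does not hold.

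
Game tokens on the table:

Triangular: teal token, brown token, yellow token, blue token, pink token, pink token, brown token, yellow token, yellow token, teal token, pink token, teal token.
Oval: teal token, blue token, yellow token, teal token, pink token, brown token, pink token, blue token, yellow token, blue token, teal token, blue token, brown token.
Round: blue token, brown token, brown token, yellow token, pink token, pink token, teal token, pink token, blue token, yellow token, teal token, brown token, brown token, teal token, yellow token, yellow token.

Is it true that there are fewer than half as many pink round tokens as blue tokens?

True

pink round tokens: 3.
blue tokens: 7.
The claim requires 2 × 3 = 6 < 7, which holds.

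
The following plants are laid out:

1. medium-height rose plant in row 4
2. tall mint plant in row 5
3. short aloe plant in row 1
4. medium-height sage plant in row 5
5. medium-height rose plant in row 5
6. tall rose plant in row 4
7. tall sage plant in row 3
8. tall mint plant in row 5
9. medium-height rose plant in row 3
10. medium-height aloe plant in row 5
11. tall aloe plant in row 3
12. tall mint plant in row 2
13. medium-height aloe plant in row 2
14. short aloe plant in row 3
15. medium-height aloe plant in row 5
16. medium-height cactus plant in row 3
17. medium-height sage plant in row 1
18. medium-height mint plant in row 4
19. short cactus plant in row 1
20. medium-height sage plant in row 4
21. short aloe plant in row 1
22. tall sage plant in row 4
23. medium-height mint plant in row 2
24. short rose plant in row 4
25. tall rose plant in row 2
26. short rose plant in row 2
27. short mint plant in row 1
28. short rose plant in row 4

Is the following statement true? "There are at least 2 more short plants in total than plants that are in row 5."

True

|short plants| = 8.
|plants in row 5| = 6.
The claim requires 8 − 6 = 2 ≥ 2, which holds.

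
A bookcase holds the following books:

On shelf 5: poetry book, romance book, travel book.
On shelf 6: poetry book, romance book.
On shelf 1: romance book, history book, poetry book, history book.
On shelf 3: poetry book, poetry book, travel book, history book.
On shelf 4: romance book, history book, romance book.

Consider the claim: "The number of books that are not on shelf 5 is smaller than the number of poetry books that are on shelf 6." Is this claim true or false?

False

books that are not on shelf 5: 13.
poetry books on shelf 6: 1.
The claim requires 13 < 1, which does not hold.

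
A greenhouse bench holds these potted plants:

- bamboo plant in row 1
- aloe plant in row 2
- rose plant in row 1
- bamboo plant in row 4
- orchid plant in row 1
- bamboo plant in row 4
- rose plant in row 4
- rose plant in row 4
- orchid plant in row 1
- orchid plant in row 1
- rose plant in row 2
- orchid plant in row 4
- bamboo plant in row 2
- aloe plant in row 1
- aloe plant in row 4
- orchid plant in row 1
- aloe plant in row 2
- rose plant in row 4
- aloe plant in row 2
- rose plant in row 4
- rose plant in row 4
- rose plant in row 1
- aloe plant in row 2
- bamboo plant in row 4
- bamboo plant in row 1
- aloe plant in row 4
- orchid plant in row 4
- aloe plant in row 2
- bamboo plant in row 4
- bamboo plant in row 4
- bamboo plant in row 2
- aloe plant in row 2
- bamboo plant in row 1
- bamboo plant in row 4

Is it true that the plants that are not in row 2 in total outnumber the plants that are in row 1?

True

|plants that are not in row 2| = 25.
|plants in row 1| = 10.
The claim requires 25 > 10, which holds.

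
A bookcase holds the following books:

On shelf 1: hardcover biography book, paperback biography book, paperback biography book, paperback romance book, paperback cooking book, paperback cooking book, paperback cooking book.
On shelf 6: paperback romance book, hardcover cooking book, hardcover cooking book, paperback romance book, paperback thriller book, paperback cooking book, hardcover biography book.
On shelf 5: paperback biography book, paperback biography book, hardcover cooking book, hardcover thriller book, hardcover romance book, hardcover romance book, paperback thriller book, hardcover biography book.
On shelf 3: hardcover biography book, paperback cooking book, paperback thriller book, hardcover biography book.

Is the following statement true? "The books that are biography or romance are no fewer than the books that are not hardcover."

False

|books that are biography or romance| = 14.
|books that are not hardcover| = 15.
The claim requires 14 ≥ 15, which does not hold.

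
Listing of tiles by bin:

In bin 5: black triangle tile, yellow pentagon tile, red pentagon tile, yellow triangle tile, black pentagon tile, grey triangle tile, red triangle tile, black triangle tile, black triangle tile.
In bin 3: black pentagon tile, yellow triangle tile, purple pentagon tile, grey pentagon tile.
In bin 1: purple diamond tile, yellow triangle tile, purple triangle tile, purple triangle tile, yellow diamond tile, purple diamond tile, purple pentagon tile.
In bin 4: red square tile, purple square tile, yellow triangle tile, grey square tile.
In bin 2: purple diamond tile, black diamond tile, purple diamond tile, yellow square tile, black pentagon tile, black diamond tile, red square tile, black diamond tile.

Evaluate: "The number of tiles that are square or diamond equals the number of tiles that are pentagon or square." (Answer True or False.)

True

There are 13 tiles that are square or diamond.
There are 13 tiles that are pentagon or square.
The claim requires 13 = 13, which holds.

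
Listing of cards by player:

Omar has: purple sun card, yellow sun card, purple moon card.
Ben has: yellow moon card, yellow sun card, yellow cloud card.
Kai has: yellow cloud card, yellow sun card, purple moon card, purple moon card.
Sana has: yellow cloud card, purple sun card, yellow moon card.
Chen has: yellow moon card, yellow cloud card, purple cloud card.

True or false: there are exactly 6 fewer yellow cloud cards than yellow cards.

True

|yellow cloud cards| = 4.
|yellow cards| = 10.
The claim requires 10 − 4 (= 6) to equal 6, which holds.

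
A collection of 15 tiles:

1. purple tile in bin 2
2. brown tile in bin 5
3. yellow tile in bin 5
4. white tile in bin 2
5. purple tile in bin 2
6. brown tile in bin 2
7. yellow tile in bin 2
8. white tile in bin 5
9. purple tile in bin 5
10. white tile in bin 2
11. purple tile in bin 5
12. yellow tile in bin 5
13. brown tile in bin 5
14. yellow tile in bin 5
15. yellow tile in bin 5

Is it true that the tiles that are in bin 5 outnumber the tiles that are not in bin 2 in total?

There are 9 tiles in bin 5.
There are 9 tiles that are not in bin 2.
The claim requires 9 > 9, which does not hold.

False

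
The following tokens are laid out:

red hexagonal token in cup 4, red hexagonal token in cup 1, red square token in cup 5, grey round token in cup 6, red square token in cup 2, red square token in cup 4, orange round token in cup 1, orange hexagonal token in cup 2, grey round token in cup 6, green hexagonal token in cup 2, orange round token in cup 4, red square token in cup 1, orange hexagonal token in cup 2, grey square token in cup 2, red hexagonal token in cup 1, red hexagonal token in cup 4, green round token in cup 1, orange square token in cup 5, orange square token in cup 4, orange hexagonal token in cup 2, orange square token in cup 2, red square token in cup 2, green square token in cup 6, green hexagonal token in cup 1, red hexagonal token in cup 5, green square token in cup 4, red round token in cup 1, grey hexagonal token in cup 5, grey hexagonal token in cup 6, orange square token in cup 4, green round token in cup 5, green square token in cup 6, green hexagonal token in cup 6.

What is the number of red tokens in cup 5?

2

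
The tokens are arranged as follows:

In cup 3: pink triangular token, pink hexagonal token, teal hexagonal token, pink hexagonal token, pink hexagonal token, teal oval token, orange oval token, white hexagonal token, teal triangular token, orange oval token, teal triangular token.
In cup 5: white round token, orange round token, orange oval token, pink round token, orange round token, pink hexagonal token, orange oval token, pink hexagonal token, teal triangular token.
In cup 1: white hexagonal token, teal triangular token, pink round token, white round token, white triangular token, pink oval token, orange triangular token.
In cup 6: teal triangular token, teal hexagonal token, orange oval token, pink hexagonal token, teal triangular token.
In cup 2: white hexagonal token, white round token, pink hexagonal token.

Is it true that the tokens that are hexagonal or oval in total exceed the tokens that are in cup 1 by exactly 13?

There are 19 tokens that are hexagonal or oval.
There are 7 tokens in cup 1.
The claim requires 19 − 7 (= 12) to equal 13, which does not hold.

False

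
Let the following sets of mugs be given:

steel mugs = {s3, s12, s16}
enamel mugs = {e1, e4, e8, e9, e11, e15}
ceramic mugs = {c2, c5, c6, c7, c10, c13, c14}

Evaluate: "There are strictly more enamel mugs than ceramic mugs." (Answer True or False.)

False

enamel mugs: 6.
ceramic mugs: 7.
The claim requires 6 > 7, which does not hold.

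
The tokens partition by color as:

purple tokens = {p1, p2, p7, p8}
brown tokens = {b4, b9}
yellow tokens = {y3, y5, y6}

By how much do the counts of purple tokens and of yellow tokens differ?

1

purple tokens: 4. yellow tokens: 3.
|4 − 3| = 4 − 3 = 1.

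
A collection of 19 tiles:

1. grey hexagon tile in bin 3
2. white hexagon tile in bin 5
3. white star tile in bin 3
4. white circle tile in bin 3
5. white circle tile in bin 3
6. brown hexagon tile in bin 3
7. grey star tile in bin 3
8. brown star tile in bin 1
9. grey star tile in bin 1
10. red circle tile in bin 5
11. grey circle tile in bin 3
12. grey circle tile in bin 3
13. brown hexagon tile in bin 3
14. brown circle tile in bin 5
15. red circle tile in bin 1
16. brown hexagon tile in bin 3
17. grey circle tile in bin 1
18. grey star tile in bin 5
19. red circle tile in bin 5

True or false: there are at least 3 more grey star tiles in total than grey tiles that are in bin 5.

|grey star tiles| = 3.
|grey tiles in bin 5| = 1.
The claim requires 3 − 1 = 2 ≥ 3, which does not hold.

False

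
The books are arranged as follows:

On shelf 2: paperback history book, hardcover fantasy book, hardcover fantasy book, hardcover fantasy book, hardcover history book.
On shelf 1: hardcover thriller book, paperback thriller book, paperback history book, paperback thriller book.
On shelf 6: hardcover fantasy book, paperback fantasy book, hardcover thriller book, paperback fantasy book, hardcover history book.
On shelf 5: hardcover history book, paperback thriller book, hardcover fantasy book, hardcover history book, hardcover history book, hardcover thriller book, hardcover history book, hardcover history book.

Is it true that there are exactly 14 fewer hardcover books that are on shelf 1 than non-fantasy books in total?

True

There is 1 hardcover book on shelf 1.
There are 15 non-fantasy books.
The claim requires 15 − 1 (= 14) to equal 14, which holds.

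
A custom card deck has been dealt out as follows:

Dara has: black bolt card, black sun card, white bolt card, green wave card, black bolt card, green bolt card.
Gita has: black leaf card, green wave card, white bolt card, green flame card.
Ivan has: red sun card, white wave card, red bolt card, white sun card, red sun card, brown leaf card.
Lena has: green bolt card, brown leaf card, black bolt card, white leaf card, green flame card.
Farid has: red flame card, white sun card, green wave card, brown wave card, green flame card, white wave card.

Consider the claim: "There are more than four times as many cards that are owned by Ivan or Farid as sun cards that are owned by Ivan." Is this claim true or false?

False

|cards owned by Ivan or Farid| = 12.
|sun cards owned by Ivan| = 3.
The claim requires 12 > 4 × 3 = 12, which does not hold.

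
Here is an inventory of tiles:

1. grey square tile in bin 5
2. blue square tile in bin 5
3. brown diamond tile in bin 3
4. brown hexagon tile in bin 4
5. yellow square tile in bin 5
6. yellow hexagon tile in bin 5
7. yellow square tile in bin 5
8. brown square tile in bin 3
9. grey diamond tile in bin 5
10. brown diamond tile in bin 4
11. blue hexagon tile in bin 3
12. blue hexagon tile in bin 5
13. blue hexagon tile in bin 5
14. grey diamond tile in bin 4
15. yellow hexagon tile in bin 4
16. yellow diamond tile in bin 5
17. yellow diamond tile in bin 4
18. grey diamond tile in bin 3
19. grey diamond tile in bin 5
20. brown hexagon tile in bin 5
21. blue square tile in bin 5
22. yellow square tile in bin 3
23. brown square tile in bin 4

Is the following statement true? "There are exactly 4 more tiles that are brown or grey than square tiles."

|tiles that are brown or grey| = 11.
|square tiles| = 8.
The claim requires 11 − 8 (= 3) to equal 4, which does not hold.

False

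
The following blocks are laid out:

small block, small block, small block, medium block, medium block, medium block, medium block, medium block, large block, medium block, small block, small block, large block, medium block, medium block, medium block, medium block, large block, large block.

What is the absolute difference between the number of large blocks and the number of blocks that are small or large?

5

large blocks: 4. blocks that are small or large: 9.
|4 − 9| = 9 − 4 = 5.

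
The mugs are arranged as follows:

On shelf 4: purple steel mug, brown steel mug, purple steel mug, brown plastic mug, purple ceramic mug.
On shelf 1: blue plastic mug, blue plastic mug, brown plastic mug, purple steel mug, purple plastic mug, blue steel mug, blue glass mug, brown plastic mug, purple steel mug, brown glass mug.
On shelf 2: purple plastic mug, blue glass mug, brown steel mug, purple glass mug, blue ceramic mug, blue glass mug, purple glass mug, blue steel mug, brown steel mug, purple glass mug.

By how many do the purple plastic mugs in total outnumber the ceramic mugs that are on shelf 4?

purple plastic mugs: 2.
ceramic mugs on shelf 4: 1.
2 − 1 = 1.

1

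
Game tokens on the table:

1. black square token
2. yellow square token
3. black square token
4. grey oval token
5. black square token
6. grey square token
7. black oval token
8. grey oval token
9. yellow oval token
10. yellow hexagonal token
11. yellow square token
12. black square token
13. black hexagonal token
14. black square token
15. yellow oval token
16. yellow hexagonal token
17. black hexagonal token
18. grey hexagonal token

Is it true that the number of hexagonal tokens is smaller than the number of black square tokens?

There are 5 hexagonal tokens.
There are 5 black square tokens.
The claim requires 5 < 5, which does not hold.

False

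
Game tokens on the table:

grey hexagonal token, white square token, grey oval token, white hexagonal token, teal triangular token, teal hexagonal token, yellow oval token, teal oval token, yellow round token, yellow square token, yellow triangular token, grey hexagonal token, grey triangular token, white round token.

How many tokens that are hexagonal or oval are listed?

hexagonal: 4; oval: 3; together 4 + 3 = 7.

7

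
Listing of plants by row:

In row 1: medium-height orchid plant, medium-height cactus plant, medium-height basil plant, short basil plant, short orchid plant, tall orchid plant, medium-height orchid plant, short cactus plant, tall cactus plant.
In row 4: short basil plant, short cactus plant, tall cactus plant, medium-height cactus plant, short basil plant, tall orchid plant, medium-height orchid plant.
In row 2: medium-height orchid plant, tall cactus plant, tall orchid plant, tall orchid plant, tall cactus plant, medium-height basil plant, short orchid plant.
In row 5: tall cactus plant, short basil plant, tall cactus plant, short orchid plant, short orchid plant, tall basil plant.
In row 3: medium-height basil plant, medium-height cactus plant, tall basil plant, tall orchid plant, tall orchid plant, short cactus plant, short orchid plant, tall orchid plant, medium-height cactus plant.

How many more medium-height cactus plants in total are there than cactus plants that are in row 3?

1

medium-height cactus plants: 4.
cactus plants in row 3: 3.
4 − 3 = 1.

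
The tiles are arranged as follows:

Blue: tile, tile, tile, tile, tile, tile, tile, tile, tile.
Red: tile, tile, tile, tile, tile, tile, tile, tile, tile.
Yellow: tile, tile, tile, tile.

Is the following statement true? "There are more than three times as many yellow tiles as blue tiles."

|yellow tiles| = 4.
|blue tiles| = 9.
The claim requires 4 > 3 × 9 = 27, which does not hold.

False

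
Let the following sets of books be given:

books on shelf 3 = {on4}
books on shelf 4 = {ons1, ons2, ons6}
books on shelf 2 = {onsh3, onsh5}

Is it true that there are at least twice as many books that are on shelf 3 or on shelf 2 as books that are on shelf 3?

True

|books on shelf 3 or on shelf 2| = 3.
|books on shelf 3| = 1.
The claim requires 3 ≥ 2 × 1 = 2, which holds.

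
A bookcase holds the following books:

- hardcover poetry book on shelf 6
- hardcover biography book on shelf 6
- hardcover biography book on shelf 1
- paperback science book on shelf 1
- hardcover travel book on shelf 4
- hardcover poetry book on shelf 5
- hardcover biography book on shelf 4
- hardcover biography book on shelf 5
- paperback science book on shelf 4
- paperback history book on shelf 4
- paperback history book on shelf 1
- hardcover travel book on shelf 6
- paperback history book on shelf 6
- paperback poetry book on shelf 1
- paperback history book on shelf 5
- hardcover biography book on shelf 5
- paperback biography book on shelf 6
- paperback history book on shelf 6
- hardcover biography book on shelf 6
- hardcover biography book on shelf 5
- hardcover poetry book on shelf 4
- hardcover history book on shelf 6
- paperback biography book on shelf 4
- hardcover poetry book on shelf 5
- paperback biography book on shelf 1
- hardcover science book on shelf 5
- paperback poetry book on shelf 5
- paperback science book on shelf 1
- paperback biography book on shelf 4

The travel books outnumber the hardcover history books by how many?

1

travel books: 2.
hardcover history books: 1.
2 − 1 = 1.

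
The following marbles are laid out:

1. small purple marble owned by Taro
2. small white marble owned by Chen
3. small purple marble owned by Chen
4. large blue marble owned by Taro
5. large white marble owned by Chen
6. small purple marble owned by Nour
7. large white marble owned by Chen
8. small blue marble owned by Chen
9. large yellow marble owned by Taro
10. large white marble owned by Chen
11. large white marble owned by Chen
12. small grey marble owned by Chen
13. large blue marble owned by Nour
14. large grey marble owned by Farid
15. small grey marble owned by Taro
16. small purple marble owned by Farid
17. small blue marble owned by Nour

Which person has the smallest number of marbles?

Farid

Counts by owner: Chen→8, Taro→4, Nour→3, Farid→2.
The minimum is 2, held uniquely by Farid.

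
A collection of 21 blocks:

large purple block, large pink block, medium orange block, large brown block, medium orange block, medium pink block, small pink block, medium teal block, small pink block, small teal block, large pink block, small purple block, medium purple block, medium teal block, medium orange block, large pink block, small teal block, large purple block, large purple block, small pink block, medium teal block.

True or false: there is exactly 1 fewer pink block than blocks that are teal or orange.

True

pink blocks: 7.
blocks that are teal or orange: 8.
The claim requires 8 − 7 (= 1) to equal 1, which holds.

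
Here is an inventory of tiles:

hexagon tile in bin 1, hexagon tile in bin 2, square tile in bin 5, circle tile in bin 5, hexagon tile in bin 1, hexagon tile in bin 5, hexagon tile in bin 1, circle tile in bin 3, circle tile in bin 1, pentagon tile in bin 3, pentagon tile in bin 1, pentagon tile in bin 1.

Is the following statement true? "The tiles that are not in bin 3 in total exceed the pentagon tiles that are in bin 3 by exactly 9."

|tiles that are not in bin 3| = 10.
|pentagon tiles in bin 3| = 1.
The claim requires 10 − 1 (= 9) to equal 9, which holds.

True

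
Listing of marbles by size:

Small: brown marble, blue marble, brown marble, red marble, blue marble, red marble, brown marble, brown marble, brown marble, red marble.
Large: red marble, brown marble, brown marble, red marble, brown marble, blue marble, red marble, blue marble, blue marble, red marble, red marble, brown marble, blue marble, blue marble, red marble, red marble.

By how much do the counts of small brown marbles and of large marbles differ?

small brown marbles: 5. large marbles: 16.
|5 − 16| = 16 − 5 = 11.

11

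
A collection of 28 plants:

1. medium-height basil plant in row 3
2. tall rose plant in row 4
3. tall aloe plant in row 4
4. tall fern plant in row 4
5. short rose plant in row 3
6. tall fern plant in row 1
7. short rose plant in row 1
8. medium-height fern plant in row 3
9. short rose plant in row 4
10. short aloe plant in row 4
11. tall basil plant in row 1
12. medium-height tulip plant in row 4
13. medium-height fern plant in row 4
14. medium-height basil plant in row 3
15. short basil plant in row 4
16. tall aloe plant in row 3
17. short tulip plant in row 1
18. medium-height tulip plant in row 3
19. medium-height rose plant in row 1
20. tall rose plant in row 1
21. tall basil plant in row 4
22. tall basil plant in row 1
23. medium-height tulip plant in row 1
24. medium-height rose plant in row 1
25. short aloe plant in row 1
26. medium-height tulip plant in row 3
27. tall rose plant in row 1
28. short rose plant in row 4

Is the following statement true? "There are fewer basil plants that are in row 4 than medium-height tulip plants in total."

True

|basil plants in row 4| = 2.
|medium-height tulip plants| = 4.
The claim requires 2 < 4, which holds.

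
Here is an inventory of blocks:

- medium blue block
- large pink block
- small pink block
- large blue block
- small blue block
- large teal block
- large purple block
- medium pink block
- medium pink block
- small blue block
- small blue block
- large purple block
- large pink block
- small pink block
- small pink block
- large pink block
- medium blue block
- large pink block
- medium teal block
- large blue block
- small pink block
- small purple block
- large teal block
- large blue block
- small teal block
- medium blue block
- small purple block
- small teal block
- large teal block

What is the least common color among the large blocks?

Counts by color (restricted to large blocks): pink 4, teal 3, blue 3, purple 2.
The minimum is 2, held uniquely by purple.

purple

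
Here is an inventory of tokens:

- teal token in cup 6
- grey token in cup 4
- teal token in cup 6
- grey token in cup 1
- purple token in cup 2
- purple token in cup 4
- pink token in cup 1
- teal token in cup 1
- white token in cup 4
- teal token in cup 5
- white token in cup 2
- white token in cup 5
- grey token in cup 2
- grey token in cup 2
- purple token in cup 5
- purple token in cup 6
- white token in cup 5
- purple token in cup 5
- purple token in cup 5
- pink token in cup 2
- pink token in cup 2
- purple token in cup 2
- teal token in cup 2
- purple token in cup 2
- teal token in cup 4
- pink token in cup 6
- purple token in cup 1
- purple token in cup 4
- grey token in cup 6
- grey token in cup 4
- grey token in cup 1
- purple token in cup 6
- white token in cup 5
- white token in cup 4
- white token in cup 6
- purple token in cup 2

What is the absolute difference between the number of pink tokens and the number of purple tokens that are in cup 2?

0

pink tokens: 4. purple tokens in cup 2: 4.
|4 − 4| = 4 − 4 = 0.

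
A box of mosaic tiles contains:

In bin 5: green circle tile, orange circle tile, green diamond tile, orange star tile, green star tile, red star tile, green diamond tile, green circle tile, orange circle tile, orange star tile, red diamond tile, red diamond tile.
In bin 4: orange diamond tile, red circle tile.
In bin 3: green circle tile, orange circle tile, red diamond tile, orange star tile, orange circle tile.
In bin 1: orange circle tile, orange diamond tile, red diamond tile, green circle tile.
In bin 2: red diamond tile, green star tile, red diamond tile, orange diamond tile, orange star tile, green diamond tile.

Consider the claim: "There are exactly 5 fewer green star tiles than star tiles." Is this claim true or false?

True

|green star tiles| = 2.
|star tiles| = 7.
The claim requires 7 − 2 (= 5) to equal 5, which holds.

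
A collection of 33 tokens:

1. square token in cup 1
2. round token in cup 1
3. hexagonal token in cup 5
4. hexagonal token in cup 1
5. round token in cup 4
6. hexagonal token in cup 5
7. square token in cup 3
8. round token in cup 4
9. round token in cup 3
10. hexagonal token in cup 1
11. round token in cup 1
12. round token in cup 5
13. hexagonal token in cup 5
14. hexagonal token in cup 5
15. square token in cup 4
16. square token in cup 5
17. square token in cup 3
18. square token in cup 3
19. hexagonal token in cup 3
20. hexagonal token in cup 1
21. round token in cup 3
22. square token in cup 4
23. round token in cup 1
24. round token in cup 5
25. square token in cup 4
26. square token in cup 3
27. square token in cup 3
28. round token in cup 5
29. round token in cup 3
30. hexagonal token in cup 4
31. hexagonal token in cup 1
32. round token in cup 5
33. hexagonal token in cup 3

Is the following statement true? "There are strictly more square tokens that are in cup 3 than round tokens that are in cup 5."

|square tokens in cup 3| = 5.
|round tokens in cup 5| = 4.
The claim requires 5 > 4, which holds.

True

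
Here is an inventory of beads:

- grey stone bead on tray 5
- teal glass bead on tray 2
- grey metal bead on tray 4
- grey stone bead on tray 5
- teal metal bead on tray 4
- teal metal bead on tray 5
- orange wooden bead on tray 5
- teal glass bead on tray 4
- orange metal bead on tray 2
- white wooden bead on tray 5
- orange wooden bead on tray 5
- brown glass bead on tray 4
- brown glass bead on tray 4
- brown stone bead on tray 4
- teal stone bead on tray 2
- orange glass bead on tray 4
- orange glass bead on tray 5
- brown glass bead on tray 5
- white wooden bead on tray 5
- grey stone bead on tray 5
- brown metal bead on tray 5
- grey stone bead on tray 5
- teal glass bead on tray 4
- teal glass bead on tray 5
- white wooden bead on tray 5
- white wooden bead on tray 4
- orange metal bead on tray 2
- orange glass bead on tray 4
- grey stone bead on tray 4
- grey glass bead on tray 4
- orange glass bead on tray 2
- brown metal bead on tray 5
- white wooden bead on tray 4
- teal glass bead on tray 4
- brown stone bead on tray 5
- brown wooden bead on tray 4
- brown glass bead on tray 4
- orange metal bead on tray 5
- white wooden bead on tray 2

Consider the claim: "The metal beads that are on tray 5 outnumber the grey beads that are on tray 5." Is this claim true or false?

There are 4 metal beads on tray 5.
There are 4 grey beads on tray 5.
The claim requires 4 > 4, which does not hold.

False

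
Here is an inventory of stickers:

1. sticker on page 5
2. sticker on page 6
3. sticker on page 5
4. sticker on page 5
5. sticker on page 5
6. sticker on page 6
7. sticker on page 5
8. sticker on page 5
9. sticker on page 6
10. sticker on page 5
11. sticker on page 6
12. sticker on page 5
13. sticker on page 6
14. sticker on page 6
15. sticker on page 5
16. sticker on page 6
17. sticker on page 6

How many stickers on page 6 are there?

8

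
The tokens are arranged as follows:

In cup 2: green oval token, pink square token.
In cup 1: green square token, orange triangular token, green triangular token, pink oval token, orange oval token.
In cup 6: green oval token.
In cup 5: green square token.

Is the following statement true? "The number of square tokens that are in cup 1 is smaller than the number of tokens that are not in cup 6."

True

There is 1 square token in cup 1.
There are 8 tokens that are not in cup 6.
The claim requires 1 < 8, which holds.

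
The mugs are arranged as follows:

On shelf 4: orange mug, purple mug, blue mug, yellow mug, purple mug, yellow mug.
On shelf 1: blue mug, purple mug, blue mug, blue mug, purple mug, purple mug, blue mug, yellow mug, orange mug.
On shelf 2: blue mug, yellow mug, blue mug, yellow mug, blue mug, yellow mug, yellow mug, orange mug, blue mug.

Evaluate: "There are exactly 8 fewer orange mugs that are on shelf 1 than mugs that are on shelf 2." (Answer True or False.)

True

There is 1 orange mug on shelf 1.
There are 9 mugs on shelf 2.
The claim requires 9 − 1 (= 8) to equal 8, which holds.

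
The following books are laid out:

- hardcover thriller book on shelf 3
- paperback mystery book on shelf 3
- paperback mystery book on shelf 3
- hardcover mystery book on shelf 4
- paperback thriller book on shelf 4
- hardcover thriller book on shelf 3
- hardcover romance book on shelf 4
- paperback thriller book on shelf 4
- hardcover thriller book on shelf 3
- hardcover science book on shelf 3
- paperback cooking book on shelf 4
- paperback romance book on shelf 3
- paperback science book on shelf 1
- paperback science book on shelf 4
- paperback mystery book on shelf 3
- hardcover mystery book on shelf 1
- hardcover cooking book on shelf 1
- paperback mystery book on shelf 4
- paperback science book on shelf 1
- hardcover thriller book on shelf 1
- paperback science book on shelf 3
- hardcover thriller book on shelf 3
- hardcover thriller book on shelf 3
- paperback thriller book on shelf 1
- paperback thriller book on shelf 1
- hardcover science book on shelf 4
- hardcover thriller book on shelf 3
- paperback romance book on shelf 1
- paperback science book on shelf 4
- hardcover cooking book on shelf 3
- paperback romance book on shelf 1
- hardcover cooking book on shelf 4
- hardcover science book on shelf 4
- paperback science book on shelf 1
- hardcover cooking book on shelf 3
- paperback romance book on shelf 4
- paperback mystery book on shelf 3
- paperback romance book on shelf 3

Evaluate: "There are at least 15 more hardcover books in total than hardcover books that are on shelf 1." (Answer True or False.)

False

hardcover books: 17.
hardcover books on shelf 1: 3.
The claim requires 17 − 3 = 14 ≥ 15, which does not hold.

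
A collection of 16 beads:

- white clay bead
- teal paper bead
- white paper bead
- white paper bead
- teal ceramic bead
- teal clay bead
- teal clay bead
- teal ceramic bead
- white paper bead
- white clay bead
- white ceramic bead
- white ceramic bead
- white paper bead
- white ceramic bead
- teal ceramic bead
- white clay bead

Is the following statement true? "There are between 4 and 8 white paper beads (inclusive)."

True

There are 4 white paper beads.
The claim requires 4 ≤ 4 ≤ 8, which holds.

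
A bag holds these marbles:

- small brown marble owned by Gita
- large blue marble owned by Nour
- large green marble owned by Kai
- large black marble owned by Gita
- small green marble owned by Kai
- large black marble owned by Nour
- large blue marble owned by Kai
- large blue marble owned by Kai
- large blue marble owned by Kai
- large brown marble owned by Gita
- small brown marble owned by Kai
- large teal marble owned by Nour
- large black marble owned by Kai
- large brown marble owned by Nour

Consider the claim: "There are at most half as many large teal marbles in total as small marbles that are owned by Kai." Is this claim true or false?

|large teal marbles| = 1.
|small marbles owned by Kai| = 2.
The claim requires 2 × 1 = 2 ≤ 2, which holds.

True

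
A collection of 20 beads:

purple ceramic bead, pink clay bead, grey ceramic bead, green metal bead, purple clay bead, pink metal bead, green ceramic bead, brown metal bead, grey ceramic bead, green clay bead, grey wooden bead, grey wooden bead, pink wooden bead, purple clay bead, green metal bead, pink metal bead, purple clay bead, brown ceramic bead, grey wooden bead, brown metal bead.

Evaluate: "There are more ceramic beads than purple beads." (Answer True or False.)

|ceramic beads| = 5.
|purple beads| = 4.
The claim requires 5 > 4, which holds.

True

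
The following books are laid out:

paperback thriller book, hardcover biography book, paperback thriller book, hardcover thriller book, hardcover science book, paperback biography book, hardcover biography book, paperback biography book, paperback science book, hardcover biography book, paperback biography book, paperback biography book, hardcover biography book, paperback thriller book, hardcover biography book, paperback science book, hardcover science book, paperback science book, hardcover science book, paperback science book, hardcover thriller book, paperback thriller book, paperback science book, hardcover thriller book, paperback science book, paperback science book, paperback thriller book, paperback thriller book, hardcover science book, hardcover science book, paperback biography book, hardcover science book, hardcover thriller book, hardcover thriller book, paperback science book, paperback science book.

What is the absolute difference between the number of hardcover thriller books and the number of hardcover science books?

1

hardcover thriller books: 5. hardcover science books: 6.
|5 − 6| = 6 − 5 = 1.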